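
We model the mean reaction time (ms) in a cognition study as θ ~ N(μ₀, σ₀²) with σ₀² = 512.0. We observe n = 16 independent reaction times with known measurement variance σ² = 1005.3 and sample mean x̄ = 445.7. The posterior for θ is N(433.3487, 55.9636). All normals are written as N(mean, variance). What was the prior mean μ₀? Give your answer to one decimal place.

The posterior mean is a precision-weighted average: μ_n = (τ₀μ₀ + τ_data·x̄)/(τ₀+τ_data), with τ₀=1/σ₀² and τ_data=n/σ².
Here τ₀ = 1/512.0 = 0.001953 and τ_data = 16/1005.3 = 0.015916, so τ_n = 0.017869.
Rearranging for μ₀: μ₀ = (μ_n·τ_n − τ_data·x̄)/τ₀ = (433.3487·0.017869 − 0.015916·445.7) / 0.001953 = 0.649747/0.001953 ≈ 332.7.

μ₀ = 332.7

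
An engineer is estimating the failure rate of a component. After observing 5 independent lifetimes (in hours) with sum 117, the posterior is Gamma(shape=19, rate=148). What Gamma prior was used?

For an exponential likelihood with a Gamma(α, β) prior on the rate, n observations with total T give posterior Gamma(α+n, β+T).
So α = 19 − 5 = 14 and β = 148 − 117 = 31.

Gamma(shape=14, rate=31)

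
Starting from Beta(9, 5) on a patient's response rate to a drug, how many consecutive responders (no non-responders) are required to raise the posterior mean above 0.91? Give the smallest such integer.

k = 42

After k responders and 0 non-responders the posterior is Beta(9+k, 5), with mean (9+k)/(9+5+k).
Set (9+k)/(14+k) > 0.91 and solve: k > (0.91·14 − 9)/(1 − 0.91) = 41.556.
The smallest integer exceeding 41.556 is 42.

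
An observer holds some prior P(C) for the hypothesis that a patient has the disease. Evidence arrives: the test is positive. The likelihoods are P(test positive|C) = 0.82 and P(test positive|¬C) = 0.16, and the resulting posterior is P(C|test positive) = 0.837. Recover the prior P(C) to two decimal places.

P(C) = 0.50

In odds form, posterior odds = prior odds × likelihood ratio, so prior odds = posterior odds ÷ LR.
Posterior odds = 0.837/(1−0.837) = 5.1350. LR = 0.82/0.16 = 5.1250.
Prior odds = 5.1350/5.1250 = 1.0020, so P(C) = 1.0020/(1+1.0020) ≈ 0.50.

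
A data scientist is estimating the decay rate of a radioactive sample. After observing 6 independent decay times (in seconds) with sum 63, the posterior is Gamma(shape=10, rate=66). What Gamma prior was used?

For an exponential likelihood with a Gamma(α, β) prior on the rate, n observations with total T give posterior Gamma(α+n, β+T).
So α = 10 − 6 = 4 and β = 66 − 63 = 3.

Gamma(shape=4, rate=3)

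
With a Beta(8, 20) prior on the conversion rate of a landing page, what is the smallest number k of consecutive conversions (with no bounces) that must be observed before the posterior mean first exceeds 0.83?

k = 90

After k conversions and 0 bounces the posterior is Beta(8+k, 20), with mean (8+k)/(8+20+k).
Set (8+k)/(28+k) > 0.83 and solve: k > (0.83·28 − 8)/(1 − 0.83) = 89.647.
The smallest integer exceeding 89.647 is 90.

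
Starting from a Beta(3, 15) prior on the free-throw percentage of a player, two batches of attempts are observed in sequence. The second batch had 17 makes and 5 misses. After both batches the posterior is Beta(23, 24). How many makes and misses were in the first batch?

3 makes and 4 misses

Sequential conjugate updates are equivalent to a single update on the pooled data, so total successes = posterior α − prior α and total failures = posterior β − prior β.
Total across both batches: 23−3=20 makes, 24−15=9 misses.
Subtract the second batch: 20−17=3 makes and 9−5=4 misses.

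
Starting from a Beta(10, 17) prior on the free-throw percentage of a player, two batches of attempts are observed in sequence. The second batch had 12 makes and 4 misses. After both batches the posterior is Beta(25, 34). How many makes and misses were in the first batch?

3 makes and 13 misses

Because Beta–binomial updating is additive in the counts, the combined data contributed (α_post−α_prior, β_post−β_prior) successes and failures.
Total across both batches: 25−10=15 makes, 34−17=17 misses.
Subtract the second batch: 15−12=3 makes and 17−4=13 misses.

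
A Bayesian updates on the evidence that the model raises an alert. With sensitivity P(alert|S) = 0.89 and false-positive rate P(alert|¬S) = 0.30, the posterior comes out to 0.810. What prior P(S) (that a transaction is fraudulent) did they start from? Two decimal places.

P(S) = 0.59

In odds form, posterior odds = prior odds × likelihood ratio, so prior odds = posterior odds ÷ LR.
Posterior odds = 0.810/(1−0.810) = 4.2632. LR = 0.89/0.30 = 2.9667.
Prior odds = 4.2632/2.9667 = 1.4370, so P(S) = 1.4370/(1+1.4370) ≈ 0.59.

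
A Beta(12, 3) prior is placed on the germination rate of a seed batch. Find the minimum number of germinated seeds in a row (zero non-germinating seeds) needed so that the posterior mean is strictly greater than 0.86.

After k germinated seeds and 0 non-germinating seeds the posterior is Beta(12+k, 3), with mean (12+k)/(12+3+k).
Set (12+k)/(15+k) > 0.86 and solve: k > (0.86·15 − 12)/(1 − 0.86) = 6.429.
The smallest integer exceeding 6.429 is 7, and checking k=7: (19)/(22) = 0.8636 > 0.86.

k = 7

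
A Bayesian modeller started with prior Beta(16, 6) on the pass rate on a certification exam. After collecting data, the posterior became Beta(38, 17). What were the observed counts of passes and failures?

Under Beta–binomial conjugacy the posterior parameters are (α+s, β+f).
So s = 38 − 16 = 22 and f = 17 − 6 = 11.

22 passes and 11 failures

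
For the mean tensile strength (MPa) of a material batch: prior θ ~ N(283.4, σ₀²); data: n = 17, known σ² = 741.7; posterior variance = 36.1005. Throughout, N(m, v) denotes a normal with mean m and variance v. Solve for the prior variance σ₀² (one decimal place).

σ₀² = 209.2

For the Normal–Normal model with known σ², precisions add: τ_n = τ₀ + n/σ².
So 1/σ₀² = 1/36.1005 − 17/741.7 = 0.027700 − 0.022920 = 0.004780.
Hence σ₀² = 1/0.004780 ≈ 209.2.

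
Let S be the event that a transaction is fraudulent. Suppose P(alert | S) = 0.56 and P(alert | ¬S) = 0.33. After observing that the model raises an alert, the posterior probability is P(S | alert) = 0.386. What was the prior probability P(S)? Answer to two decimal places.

P(S) = 0.27

In odds form, posterior odds = prior odds × likelihood ratio, so prior odds = posterior odds ÷ LR.
Posterior odds = 0.386/(1−0.386) = 0.6287. LR = 0.56/0.33 = 1.6970.
Prior odds = 0.6287/1.6970 = 0.3705, so P(S) = 0.3705/(1+0.3705) ≈ 0.27.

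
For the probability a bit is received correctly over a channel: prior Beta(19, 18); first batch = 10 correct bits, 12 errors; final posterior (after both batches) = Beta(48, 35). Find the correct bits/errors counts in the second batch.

19 correct bits and 5 errors

Sequential conjugate updates are equivalent to a single update on the pooled data, so total successes = posterior α − prior α and total failures = posterior β − prior β.
Total across both batches: 48−19=29 correct bits, 35−18=17 errors.
Subtract the first batch: 29−10=19 correct bits and 17−12=5 errors.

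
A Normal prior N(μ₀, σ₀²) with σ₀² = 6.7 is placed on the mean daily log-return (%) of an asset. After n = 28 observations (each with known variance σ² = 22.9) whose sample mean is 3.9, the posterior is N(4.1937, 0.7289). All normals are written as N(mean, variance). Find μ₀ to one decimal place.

μ₀ = 6.6

The posterior mean is a precision-weighted average: μ_n = (τ₀μ₀ + τ_data·x̄)/(τ₀+τ_data), with τ₀=1/σ₀² and τ_data=n/σ².
Here τ₀ = 1/6.7 = 0.149254 and τ_data = 28/22.9 = 1.222707, so τ_n = 1.371961.
Rearranging for μ₀: μ₀ = (μ_n·τ_n − τ_data·x̄)/τ₀ = (4.1937·1.371961 − 1.222707·3.9) / 0.149254 = 0.985036/0.149254 ≈ 6.6.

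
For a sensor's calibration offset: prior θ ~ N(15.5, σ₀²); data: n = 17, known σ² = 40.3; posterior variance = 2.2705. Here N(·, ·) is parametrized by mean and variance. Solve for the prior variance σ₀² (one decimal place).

σ₀² = 53.8

For the Normal–Normal model with known σ², precisions add: τ_n = τ₀ + n/σ².
So 1/σ₀² = 1/2.2705 − 17/40.3 = 0.440432 − 0.421836 = 0.018596.
Hence σ₀² = 1/0.018596 ≈ 53.8.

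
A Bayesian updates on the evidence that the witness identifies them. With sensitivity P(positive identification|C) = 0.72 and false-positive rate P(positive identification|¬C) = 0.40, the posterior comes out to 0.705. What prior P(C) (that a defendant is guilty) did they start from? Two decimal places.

In odds form, posterior odds = prior odds × likelihood ratio, so prior odds = posterior odds ÷ LR.
Posterior odds = 0.705/(1−0.705) = 2.3898. LR = 0.72/0.40 = 1.8000.
Prior odds = 2.3898/1.8000 = 1.3277, so P(C) = 1.3277/(1+1.3277) ≈ 0.57.

P(C) = 0.57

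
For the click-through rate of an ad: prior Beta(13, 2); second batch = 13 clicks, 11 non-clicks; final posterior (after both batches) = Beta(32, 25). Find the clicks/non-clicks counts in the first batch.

6 clicks and 12 non-clicks

Sequential conjugate updates are equivalent to a single update on the pooled data, so total successes = posterior α − prior α and total failures = posterior β − prior β.
Total across both batches: 32−13=19 clicks, 25−2=23 non-clicks.
Subtract the second batch: 19−13=6 clicks and 23−11=12 non-clicks.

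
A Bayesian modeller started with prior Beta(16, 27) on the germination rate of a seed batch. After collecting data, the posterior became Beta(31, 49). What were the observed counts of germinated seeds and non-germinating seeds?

15 germinated seeds and 22 non-germinating seeds

Beta is conjugate to the binomial likelihood: posterior = Beta(α+s, β+f).
So s = 31 − 16 = 15 and f = 49 − 27 = 22.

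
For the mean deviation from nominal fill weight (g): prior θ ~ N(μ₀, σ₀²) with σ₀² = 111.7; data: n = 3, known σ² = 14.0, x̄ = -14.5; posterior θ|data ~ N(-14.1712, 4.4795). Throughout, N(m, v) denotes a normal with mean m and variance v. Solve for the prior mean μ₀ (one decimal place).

μ₀ = -6.3

The posterior mean is a precision-weighted average: μ_n = (τ₀μ₀ + τ_data·x̄)/(τ₀+τ_data), with τ₀=1/σ₀² and τ_data=n/σ².
Here τ₀ = 1/111.7 = 0.008953 and τ_data = 3/14.0 = 0.214286, so τ_n = 0.223239.
Rearranging for μ₀: μ₀ = (μ_n·τ_n − τ_data·x̄)/τ₀ = (-14.1712·0.223239 − 0.214286·-14.5) / 0.008953 = -0.056418/0.008953 ≈ -6.3.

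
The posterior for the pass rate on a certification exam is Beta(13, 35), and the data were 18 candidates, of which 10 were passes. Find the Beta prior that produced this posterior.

Under Beta–binomial conjugacy the posterior parameters are (α+s, β+f).
So α = 13 − 10 = 3 and β = 35 − 8 = 27.

Beta(3, 27)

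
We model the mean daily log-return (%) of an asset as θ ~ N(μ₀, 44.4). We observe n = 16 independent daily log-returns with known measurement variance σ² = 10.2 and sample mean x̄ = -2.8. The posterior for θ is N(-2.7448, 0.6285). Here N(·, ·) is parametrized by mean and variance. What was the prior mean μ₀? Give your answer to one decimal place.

μ₀ = 1.1

The posterior mean is a precision-weighted average: μ_n = (τ₀μ₀ + τ_data·x̄)/(τ₀+τ_data), with τ₀=1/σ₀² and τ_data=n/σ².
Here τ₀ = 1/44.4 = 0.022523 and τ_data = 16/10.2 = 1.568627, so τ_n = 1.591150.
Rearranging for μ₀: μ₀ = (μ_n·τ_n − τ_data·x̄)/τ₀ = (-2.7448·1.591150 − 1.568627·-2.8) / 0.022523 = 0.024767/0.022523 ≈ 1.1.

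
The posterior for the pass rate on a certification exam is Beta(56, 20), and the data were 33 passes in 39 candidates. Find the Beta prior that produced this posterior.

Beta is conjugate to the binomial likelihood: posterior = Beta(a+s, b+f).
So a = 56 − 33 = 23 and b = 20 − 6 = 14.

Beta(23, 14)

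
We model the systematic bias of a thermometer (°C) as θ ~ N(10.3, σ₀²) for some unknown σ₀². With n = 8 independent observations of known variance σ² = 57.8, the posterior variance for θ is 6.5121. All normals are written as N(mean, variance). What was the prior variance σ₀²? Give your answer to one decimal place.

σ₀² = 66.0

Posterior precision equals prior precision plus data precision: 1/σ_n² = 1/σ₀² + n/σ².
So 1/σ₀² = 1/6.5121 − 8/57.8 = 0.153560 − 0.138408 = 0.015152.
Hence σ₀² = 1/0.015152 ≈ 66.0.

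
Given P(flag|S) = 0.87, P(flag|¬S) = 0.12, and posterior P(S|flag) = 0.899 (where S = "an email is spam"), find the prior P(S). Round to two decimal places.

In odds form, posterior odds = prior odds × likelihood ratio, so prior odds = posterior odds ÷ LR.
Posterior odds = 0.899/(1−0.899) = 8.9010. LR = 0.87/0.12 = 7.2500.
Prior odds = 8.9010/7.2500 = 1.2277, so P(S) = 1.2277/(1+1.2277) ≈ 0.55.

P(S) = 0.55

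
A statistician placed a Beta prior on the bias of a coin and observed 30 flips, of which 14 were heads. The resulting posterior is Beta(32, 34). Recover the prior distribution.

Beta(18, 18)

Under Beta–binomial conjugacy the posterior parameters are (a+s, b+f).
So a = 32 − 14 = 18 and b = 34 − 16 = 18.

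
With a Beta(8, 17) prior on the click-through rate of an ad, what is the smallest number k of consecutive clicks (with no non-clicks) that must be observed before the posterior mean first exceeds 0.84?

k = 82

After k clicks and 0 non-clicks the posterior is Beta(8+k, 17), with mean (8+k)/(8+17+k).
Set (8+k)/(25+k) > 0.84 and solve: k > (0.84·25 − 8)/(1 − 0.84) = 81.250.
The smallest integer exceeding 81.250 is 82, and checking k=82: (90)/(107) = 0.8411 > 0.84.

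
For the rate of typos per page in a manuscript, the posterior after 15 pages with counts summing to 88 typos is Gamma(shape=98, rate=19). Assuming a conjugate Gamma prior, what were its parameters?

A Gamma(α, β) prior (rate parametrization) on a Poisson rate with n observations summing to S gives posterior Gamma(α+S, β+n).
So α = 98 − 88 = 10 and β = 19 − 15 = 4.

Gamma(shape=10, rate=4)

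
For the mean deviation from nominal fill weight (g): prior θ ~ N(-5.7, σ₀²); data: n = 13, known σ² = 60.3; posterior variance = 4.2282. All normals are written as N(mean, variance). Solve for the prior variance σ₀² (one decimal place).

σ₀² = 47.8

Posterior precision equals prior precision plus data precision: 1/σ_n² = 1/σ₀² + n/σ².
So 1/σ₀² = 1/4.2282 − 13/60.3 = 0.236507 − 0.215589 = 0.020918.
Hence σ₀² = 1/0.020918 ≈ 47.8.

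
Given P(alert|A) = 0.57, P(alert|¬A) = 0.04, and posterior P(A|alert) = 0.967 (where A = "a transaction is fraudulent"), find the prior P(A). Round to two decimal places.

P(A) = 0.67

Bayes' rule in odds form gives O(A|E) = O(A)·[P(E|A)/P(E|¬A)], hence O(A) = O(A|E)/LR.
Posterior odds = 0.967/(1−0.967) = 29.3030. LR = 0.57/0.04 = 14.2500.
Prior odds = 29.3030/14.2500 = 2.0564, so P(A) = 2.0564/(1+2.0564) ≈ 0.67.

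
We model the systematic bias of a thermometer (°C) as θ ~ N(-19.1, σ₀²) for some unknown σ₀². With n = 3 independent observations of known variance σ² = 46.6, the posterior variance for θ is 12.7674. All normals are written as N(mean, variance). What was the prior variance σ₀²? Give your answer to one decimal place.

σ₀² = 71.7

For the Normal–Normal model with known σ², precisions add: τ_n = τ₀ + n/σ².
So 1/σ₀² = 1/12.7674 − 3/46.6 = 0.078324 − 0.064378 = 0.013946.
Hence σ₀² = 1/0.013946 ≈ 71.7.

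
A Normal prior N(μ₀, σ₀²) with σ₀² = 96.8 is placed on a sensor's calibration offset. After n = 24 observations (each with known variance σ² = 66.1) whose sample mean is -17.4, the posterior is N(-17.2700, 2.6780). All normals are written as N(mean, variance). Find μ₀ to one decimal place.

μ₀ = -12.7

The posterior mean is a precision-weighted average: μ_n = (τ₀μ₀ + τ_data·x̄)/(τ₀+τ_data), with τ₀=1/σ₀² and τ_data=n/σ².
Here τ₀ = 1/96.8 = 0.010331 and τ_data = 24/66.1 = 0.363086, so τ_n = 0.373417.
Rearranging for μ₀: μ₀ = (μ_n·τ_n − τ_data·x̄)/τ₀ = (-17.2700·0.373417 − 0.363086·-17.4) / 0.010331 = -0.131215/0.010331 ≈ -12.7.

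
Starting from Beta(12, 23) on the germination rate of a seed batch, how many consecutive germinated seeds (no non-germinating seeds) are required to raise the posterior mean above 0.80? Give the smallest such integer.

After k germinated seeds and 0 non-germinating seeds the posterior is Beta(12+k, 23), with mean (12+k)/(12+23+k).
Set (12+k)/(35+k) > 0.80 and solve: k > (0.80·35 − 12)/(1 − 0.80) = 80.000.
The smallest integer exceeding 80.000 is 81, and checking k=81: (93)/(116) = 0.8017 > 0.80.

k = 81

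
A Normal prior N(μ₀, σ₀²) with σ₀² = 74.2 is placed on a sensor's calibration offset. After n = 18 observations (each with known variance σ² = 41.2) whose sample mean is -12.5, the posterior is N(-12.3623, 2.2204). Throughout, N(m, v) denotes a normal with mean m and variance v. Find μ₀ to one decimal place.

The posterior mean is a precision-weighted average: μ_n = (τ₀μ₀ + τ_data·x̄)/(τ₀+τ_data), with τ₀=1/σ₀² and τ_data=n/σ².
Here τ₀ = 1/74.2 = 0.013477 and τ_data = 18/41.2 = 0.436893, so τ_n = 0.450370.
Rearranging for μ₀: μ₀ = (μ_n·τ_n − τ_data·x̄)/τ₀ = (-12.3623·0.450370 − 0.436893·-12.5) / 0.013477 = -0.106447/0.013477 ≈ -7.9.

μ₀ = -7.9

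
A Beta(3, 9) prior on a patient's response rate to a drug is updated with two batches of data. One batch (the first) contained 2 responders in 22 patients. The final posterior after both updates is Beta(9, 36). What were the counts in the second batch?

4 responders and 7 non-responders

Because Beta–binomial updating is additive in the counts, the combined data contributed (α_post−α_prior, β_post−β_prior) successes and failures.
Total across both batches: 9−3=6 responders, 36−9=27 non-responders.
Subtract the first batch: 6−2=4 responders and 27−20=7 non-responders.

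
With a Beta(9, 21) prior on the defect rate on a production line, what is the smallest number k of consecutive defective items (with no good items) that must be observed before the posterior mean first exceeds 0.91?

k = 204

After k defective items and 0 good items the posterior is Beta(9+k, 21), with mean (9+k)/(9+21+k).
Set (9+k)/(30+k) > 0.91 and solve: k > (0.91·30 − 9)/(1 − 0.91) = 203.333.
The smallest integer exceeding 203.333 is 204.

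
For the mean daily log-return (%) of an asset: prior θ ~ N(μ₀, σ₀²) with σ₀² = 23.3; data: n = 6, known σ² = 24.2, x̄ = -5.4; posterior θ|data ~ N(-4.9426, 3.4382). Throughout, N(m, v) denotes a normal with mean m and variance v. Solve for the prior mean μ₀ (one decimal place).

μ₀ = -2.3

The posterior mean is a precision-weighted average: μ_n = (τ₀μ₀ + τ_data·x̄)/(τ₀+τ_data), with τ₀=1/σ₀² and τ_data=n/σ².
Here τ₀ = 1/23.3 = 0.042918 and τ_data = 6/24.2 = 0.247934, so τ_n = 0.290852.
Rearranging for μ₀: μ₀ = (μ_n·τ_n − τ_data·x̄)/τ₀ = (-4.9426·0.290852 − 0.247934·-5.4) / 0.042918 = -0.098721/0.042918 ≈ -2.3.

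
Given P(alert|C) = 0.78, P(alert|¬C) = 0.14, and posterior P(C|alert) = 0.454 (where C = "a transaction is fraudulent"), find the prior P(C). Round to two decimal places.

P(C) = 0.13

In odds form, posterior odds = prior odds × likelihood ratio, so prior odds = posterior odds ÷ LR.
Posterior odds = 0.454/(1−0.454) = 0.8315. LR = 0.78/0.14 = 5.5714.
Prior odds = 0.8315/5.5714 = 0.1492, so P(C) = 0.1492/(1+0.1492) ≈ 0.13.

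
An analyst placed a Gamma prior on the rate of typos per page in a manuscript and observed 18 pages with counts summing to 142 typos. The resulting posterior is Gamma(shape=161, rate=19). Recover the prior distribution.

Gamma(shape=19, rate=1)

A Gamma(α, β) prior (rate parametrization) on a Poisson rate with n observations summing to S gives posterior Gamma(α+S, β+n).
So α = 161 − 142 = 19 and β = 19 − 18 = 1.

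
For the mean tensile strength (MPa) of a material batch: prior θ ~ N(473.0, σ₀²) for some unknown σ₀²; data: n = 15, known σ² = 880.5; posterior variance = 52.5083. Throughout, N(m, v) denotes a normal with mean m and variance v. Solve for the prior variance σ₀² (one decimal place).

Posterior precision equals prior precision plus data precision: 1/σ_n² = 1/σ₀² + n/σ².
So 1/σ₀² = 1/52.5083 − 15/880.5 = 0.019045 − 0.017036 = 0.002009.
Hence σ₀² = 1/0.002009 ≈ 497.8.

σ₀² = 497.8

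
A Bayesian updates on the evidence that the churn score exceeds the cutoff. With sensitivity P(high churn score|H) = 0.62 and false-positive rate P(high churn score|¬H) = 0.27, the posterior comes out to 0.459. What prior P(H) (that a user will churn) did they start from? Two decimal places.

P(H) = 0.27

In odds form, posterior odds = prior odds × likelihood ratio, so prior odds = posterior odds ÷ LR.
Posterior odds = 0.459/(1−0.459) = 0.8484. LR = 0.62/0.27 = 2.2963.
Prior odds = 0.8484/2.2963 = 0.3695, so P(H) = 0.3695/(1+0.3695) ≈ 0.27.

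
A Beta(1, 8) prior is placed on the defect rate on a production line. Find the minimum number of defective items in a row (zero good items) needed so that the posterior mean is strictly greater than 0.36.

After k defective items and 0 good items the posterior is Beta(1+k, 8), with mean (1+k)/(1+8+k).
Set (1+k)/(9+k) > 0.36 and solve: k > (0.36·9 − 1)/(1 − 0.36) = 3.500.
The smallest integer exceeding 3.500 is 4.

k = 4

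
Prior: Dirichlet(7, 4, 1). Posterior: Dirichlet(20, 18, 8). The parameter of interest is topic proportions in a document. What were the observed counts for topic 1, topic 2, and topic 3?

counts (13, 14, 7)

For a Dirichlet(α) prior with multinomial counts c, the posterior is Dirichlet(α + c) componentwise.
Counts are posterior − prior componentwise: 20−7=13, 18−4=14, 8−1=7.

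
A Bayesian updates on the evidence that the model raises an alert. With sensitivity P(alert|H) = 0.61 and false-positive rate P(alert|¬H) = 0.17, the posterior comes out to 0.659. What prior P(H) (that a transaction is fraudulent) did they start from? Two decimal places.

P(H) = 0.35

In odds form, posterior odds = prior odds × likelihood ratio, so prior odds = posterior odds ÷ LR.
Posterior odds = 0.659/(1−0.659) = 1.9326. LR = 0.61/0.17 = 3.5882.
Prior odds = 1.9326/3.5882 = 0.5386, so P(H) = 0.5386/(1+0.5386) ≈ 0.35.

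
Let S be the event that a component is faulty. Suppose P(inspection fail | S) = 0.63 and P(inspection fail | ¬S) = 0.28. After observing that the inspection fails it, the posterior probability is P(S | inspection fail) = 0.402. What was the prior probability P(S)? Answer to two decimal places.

P(S) = 0.23

Bayes' rule in odds form gives O(S|E) = O(S)·[P(E|S)/P(E|¬S)], hence O(S) = O(S|E)/LR.
Posterior odds = 0.402/(1−0.402) = 0.6722. LR = 0.63/0.28 = 2.2500.
Prior odds = 0.6722/2.2500 = 0.2988, so P(S) = 0.2988/(1+0.2988) ≈ 0.23.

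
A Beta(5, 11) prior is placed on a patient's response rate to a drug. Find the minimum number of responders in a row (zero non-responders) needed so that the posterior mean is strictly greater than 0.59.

After k responders and 0 non-responders the posterior is Beta(5+k, 11), with mean (5+k)/(5+11+k).
Set (5+k)/(16+k) > 0.59 and solve: k > (0.59·16 − 5)/(1 − 0.59) = 10.829.
The smallest integer exceeding 10.829 is 11.

k = 11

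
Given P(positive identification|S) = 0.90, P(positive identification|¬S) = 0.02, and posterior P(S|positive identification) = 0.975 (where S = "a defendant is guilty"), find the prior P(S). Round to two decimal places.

Bayes' rule in odds form gives O(S|E) = O(S)·[P(E|S)/P(E|¬S)], hence O(S) = O(S|E)/LR.
Posterior odds = 0.975/(1−0.975) = 39.0000. LR = 0.90/0.02 = 45.0000.
Prior odds = 39.0000/45.0000 = 0.8667, so P(S) = 0.8667/(1+0.8667) ≈ 0.46.

P(S) = 0.46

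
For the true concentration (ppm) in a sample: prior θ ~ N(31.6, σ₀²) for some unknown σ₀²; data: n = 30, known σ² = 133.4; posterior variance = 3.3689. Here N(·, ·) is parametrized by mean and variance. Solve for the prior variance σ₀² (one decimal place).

σ₀² = 13.9

Posterior precision equals prior precision plus data precision: 1/σ_n² = 1/σ₀² + n/σ².
So 1/σ₀² = 1/3.3689 − 30/133.4 = 0.296833 − 0.224888 = 0.071945.
Hence σ₀² = 1/0.071945 ≈ 13.9.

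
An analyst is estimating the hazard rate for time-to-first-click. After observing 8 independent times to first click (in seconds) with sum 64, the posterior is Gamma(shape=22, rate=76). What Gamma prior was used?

Gamma(shape=14, rate=12)

For an exponential likelihood with a Gamma(α, β) prior on the rate, n observations with total T give posterior Gamma(α+n, β+T).
So α = 22 − 8 = 14 and β = 76 − 64 = 12.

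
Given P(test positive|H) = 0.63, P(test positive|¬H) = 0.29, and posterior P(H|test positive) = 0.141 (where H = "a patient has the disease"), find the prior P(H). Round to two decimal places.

In odds form, posterior odds = prior odds × likelihood ratio, so prior odds = posterior odds ÷ LR.
Posterior odds = 0.141/(1−0.141) = 0.1641. LR = 0.63/0.29 = 2.1724.
Prior odds = 0.1641/2.1724 = 0.0755, so P(H) = 0.0755/(1+0.0755) ≈ 0.07.

P(H) = 0.07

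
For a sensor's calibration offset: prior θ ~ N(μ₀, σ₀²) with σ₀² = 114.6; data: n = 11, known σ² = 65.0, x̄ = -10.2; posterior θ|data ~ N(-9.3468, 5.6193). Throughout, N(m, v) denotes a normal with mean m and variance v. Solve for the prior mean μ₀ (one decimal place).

With known observation variance, the Normal–Normal posterior has precision τ_n = τ₀ + n/σ² and mean μ_n = (τ₀μ₀ + (n/σ²)x̄)/τ_n.
Here τ₀ = 1/114.6 = 0.008726 and τ_data = 11/65.0 = 0.169231, so τ_n = 0.177957.
Rearranging for μ₀: μ₀ = (μ_n·τ_n − τ_data·x̄)/τ₀ = (-9.3468·0.177957 − 0.169231·-10.2) / 0.008726 = 0.062828/0.008726 ≈ 7.2.

μ₀ = 7.2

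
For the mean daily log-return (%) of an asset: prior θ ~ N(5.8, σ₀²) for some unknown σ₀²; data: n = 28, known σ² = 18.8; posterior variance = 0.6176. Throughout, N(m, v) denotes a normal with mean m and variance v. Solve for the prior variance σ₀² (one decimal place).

σ₀² = 7.7

For the Normal–Normal model with known σ², precisions add: τ_n = τ₀ + n/σ².
So 1/σ₀² = 1/0.6176 − 28/18.8 = 1.619171 − 1.489362 = 0.129809.
Hence σ₀² = 1/0.129809 ≈ 7.7.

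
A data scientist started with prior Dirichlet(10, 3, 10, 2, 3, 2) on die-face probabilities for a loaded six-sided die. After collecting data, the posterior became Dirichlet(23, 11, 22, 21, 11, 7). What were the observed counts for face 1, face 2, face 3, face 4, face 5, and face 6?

counts (13, 8, 12, 19, 8, 5)

For a Dirichlet(α) prior with multinomial counts c, the posterior is Dirichlet(α + c) componentwise.
Counts are posterior − prior componentwise: 23−10=13, 11−3=8, 22−10=12, 21−2=19, 11−3=8, 7−2=5.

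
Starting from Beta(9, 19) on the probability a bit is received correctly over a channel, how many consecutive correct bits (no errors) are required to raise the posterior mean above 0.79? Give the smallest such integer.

After k correct bits and 0 errors the posterior is Beta(9+k, 19), with mean (9+k)/(9+19+k).
Set (9+k)/(28+k) > 0.79 and solve: k > (0.79·28 − 9)/(1 − 0.79) = 62.476.
The smallest integer exceeding 62.476 is 63, and checking k=63: (72)/(91) = 0.7912 > 0.79.

k = 63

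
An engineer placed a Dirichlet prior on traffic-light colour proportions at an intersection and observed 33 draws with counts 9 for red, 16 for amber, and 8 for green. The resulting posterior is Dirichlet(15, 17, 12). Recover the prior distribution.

Dirichlet(6, 1, 4)

For a Dirichlet(α) prior with multinomial counts c, the posterior is Dirichlet(α + c) componentwise.
Subtract each count from the matching posterior parameter: 15−9=6, 17−16=1, 12−8=4.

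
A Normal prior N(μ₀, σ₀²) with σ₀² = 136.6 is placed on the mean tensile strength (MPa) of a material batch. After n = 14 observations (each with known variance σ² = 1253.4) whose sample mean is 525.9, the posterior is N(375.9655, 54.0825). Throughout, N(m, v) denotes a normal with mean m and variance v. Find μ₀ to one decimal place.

With known observation variance, the Normal–Normal posterior has precision τ_n = τ₀ + n/σ² and mean μ_n = (τ₀μ₀ + (n/σ²)x̄)/τ_n.
Here τ₀ = 1/136.6 = 0.007321 and τ_data = 14/1253.4 = 0.011170, so τ_n = 0.018491.
Rearranging for μ₀: μ₀ = (μ_n·τ_n − τ_data·x̄)/τ₀ = (375.9655·0.018491 − 0.011170·525.9) / 0.007321 = 1.077675/0.007321 ≈ 147.2.

μ₀ = 147.2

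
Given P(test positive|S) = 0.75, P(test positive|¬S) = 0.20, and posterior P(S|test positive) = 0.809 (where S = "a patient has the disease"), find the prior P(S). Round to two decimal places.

P(S) = 0.53

Bayes' rule in odds form gives O(S|E) = O(S)·[P(E|S)/P(E|¬S)], hence O(S) = O(S|E)/LR.
Posterior odds = 0.809/(1−0.809) = 4.2356. LR = 0.75/0.20 = 3.7500.
Prior odds = 4.2356/3.7500 = 1.1295, so P(S) = 1.1295/(1+1.1295) ≈ 0.53.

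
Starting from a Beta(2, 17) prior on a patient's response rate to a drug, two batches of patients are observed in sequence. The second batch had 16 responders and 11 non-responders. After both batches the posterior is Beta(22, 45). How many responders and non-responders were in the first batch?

4 responders and 17 non-responders

Sequential conjugate updates are equivalent to a single update on the pooled data, so total successes = posterior α − prior α and total failures = posterior β − prior β.
Total across both batches: 22−2=20 responders, 45−17=28 non-responders.
Subtract the second batch: 20−16=4 responders and 28−11=17 non-responders.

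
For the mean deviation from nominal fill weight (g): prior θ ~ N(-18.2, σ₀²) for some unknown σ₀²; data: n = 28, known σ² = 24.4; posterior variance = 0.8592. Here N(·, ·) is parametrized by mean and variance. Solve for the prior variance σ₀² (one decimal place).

σ₀² = 61.2

For the Normal–Normal model with known σ², precisions add: τ_n = τ₀ + n/σ².
So 1/σ₀² = 1/0.8592 − 28/24.4 = 1.163873 − 1.147541 = 0.016332.
Hence σ₀² = 1/0.016332 ≈ 61.2.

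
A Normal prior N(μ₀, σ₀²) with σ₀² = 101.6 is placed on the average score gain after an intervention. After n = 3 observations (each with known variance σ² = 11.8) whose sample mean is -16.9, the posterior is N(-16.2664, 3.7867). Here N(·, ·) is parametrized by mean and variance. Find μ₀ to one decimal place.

μ₀ = 0.1

The posterior mean is a precision-weighted average: μ_n = (τ₀μ₀ + τ_data·x̄)/(τ₀+τ_data), with τ₀=1/σ₀² and τ_data=n/σ².
Here τ₀ = 1/101.6 = 0.009843 and τ_data = 3/11.8 = 0.254237, so τ_n = 0.264080.
Rearranging for μ₀: μ₀ = (μ_n·τ_n − τ_data·x̄)/τ₀ = (-16.2664·0.264080 − 0.254237·-16.9) / 0.009843 = 0.000974/0.009843 ≈ 0.1.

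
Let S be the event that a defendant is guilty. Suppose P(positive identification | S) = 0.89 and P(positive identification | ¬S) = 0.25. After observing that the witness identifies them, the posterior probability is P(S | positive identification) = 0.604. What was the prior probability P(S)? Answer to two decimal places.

In odds form, posterior odds = prior odds × likelihood ratio, so prior odds = posterior odds ÷ LR.
Posterior odds = 0.604/(1−0.604) = 1.5253. LR = 0.89/0.25 = 3.5600.
Prior odds = 1.5253/3.5600 = 0.4285, so P(S) = 0.4285/(1+0.4285) ≈ 0.30.

P(S) = 0.30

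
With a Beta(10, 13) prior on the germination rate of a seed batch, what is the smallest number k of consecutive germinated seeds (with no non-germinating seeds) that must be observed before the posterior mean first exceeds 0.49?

After k germinated seeds and 0 non-germinating seeds the posterior is Beta(10+k, 13), with mean (10+k)/(10+13+k).
Set (10+k)/(23+k) > 0.49 and solve: k > (0.49·23 − 10)/(1 − 0.49) = 2.490.
The smallest integer exceeding 2.490 is 3.

k = 3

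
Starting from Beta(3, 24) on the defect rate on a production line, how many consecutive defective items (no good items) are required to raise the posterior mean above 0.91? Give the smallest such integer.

k = 240

After k defective items and 0 good items the posterior is Beta(3+k, 24), with mean (3+k)/(3+24+k).
Set (3+k)/(27+k) > 0.91 and solve: k > (0.91·27 − 3)/(1 − 0.91) = 239.667.
The smallest integer exceeding 239.667 is 240, and checking k=240: (243)/(267) = 0.9101 > 0.91.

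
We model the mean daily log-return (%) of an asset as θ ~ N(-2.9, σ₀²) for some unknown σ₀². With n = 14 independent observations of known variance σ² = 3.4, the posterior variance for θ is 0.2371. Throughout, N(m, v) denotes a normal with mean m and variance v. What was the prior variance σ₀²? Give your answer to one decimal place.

σ₀² = 10.0

For the Normal–Normal model with known σ², precisions add: τ_n = τ₀ + n/σ².
So 1/σ₀² = 1/0.2371 − 14/3.4 = 4.217630 − 4.117647 = 0.099983.
Hence σ₀² = 1/0.099983 ≈ 10.0.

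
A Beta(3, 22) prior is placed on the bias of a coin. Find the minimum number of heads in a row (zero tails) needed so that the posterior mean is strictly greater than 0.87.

After k heads and 0 tails the posterior is Beta(3+k, 22), with mean (3+k)/(3+22+k).
Set (3+k)/(25+k) > 0.87 and solve: k > (0.87·25 − 3)/(1 − 0.87) = 144.231.
The smallest integer exceeding 144.231 is 145, and checking k=145: (148)/(170) = 0.8706 > 0.87.

k = 145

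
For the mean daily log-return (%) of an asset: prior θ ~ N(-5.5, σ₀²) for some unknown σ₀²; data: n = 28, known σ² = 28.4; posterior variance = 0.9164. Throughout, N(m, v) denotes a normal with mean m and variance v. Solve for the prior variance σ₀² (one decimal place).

σ₀² = 9.5

For the Normal–Normal model with known σ², precisions add: τ_n = τ₀ + n/σ².
So 1/σ₀² = 1/0.9164 − 28/28.4 = 1.091227 − 0.985915 = 0.105312.
Hence σ₀² = 1/0.105312 ≈ 9.5.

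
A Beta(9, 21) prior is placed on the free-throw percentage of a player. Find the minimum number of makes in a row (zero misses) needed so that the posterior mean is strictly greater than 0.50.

After k makes and 0 misses the posterior is Beta(9+k, 21), with mean (9+k)/(9+21+k).
Set (9+k)/(30+k) > 0.50 and solve: k > (0.50·30 − 9)/(1 − 0.50) = 12.000.
The smallest integer exceeding 12.000 is 13.

k = 13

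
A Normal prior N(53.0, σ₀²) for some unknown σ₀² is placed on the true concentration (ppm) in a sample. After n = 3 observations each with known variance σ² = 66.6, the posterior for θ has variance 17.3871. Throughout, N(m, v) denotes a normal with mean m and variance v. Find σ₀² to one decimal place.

For the Normal–Normal model with known σ², precisions add: τ_n = τ₀ + n/σ².
So 1/σ₀² = 1/17.3871 − 3/66.6 = 0.057514 − 0.045045 = 0.012469.
Hence σ₀² = 1/0.012469 ≈ 80.2.

σ₀² = 80.2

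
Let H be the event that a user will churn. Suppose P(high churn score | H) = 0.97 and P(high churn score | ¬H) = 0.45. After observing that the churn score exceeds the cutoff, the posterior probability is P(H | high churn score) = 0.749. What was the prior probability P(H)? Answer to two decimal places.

In odds form, posterior odds = prior odds × likelihood ratio, so prior odds = posterior odds ÷ LR.
Posterior odds = 0.749/(1−0.749) = 2.9841. LR = 0.97/0.45 = 2.1556.
Prior odds = 2.9841/2.1556 = 1.3843, so P(H) = 1.3843/(1+1.3843) ≈ 0.58.

P(H) = 0.58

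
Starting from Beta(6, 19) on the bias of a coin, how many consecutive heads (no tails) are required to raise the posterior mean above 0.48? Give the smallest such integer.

After k heads and 0 tails the posterior is Beta(6+k, 19), with mean (6+k)/(6+19+k).
Set (6+k)/(25+k) > 0.48 and solve: k > (0.48·25 − 6)/(1 − 0.48) = 11.538.
The smallest integer exceeding 11.538 is 12.

k = 12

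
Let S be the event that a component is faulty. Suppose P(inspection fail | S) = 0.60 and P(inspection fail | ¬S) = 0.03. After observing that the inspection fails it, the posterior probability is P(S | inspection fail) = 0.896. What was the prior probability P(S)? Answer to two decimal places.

In odds form, posterior odds = prior odds × likelihood ratio, so prior odds = posterior odds ÷ LR.
Posterior odds = 0.896/(1−0.896) = 8.6154. LR = 0.60/0.03 = 20.0000.
Prior odds = 8.6154/20.0000 = 0.4308, so P(S) = 0.4308/(1+0.4308) ≈ 0.30.

P(S) = 0.30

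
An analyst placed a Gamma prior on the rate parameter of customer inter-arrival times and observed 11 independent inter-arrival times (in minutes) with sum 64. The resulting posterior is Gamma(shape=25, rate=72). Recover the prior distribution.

Gamma(shape=14, rate=8)

For an exponential likelihood with a Gamma(α, β) prior on the rate, n observations with total T give posterior Gamma(α+n, β+T).
So α = 25 − 11 = 14 and β = 72 − 64 = 8.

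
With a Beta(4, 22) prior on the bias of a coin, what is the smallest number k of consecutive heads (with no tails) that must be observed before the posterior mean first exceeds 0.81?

k = 90

After k heads and 0 tails the posterior is Beta(4+k, 22), with mean (4+k)/(4+22+k).
Set (4+k)/(26+k) > 0.81 and solve: k > (0.81·26 − 4)/(1 − 0.81) = 89.789.
The smallest integer exceeding 89.789 is 90.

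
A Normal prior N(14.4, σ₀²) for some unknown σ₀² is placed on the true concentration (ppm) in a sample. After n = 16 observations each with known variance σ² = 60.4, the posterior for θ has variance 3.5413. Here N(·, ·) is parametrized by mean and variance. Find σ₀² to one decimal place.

σ₀² = 57.2

Posterior precision equals prior precision plus data precision: 1/σ_n² = 1/σ₀² + n/σ².
So 1/σ₀² = 1/3.5413 − 16/60.4 = 0.282382 − 0.264901 = 0.017481.
Hence σ₀² = 1/0.017481 ≈ 57.2.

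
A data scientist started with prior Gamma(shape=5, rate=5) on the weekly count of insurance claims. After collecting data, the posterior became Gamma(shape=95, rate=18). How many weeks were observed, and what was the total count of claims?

A Gamma(α, β) prior (rate parametrization) on a Poisson rate with n observations summing to S gives posterior Gamma(α+S, β+n).
Matching: Σxᵢ = 95 − 5 = 90 and n = 18 − 5 = 13.

n = 13 weeks with total 90 claims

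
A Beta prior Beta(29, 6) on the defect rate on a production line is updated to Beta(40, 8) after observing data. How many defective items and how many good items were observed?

A Beta(α, β) prior with s successes and f failures in binomial data gives a Beta(α+s, β+f) posterior.
So s = 40 − 29 = 11 and f = 8 − 6 = 2.

11 defective items and 2 good items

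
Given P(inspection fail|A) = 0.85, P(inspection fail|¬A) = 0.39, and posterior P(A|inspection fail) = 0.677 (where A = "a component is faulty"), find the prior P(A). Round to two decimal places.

P(A) = 0.49

In odds form, posterior odds = prior odds × likelihood ratio, so prior odds = posterior odds ÷ LR.
Posterior odds = 0.677/(1−0.677) = 2.0960. LR = 0.85/0.39 = 2.1795.
Prior odds = 2.0960/2.1795 = 0.9617, so P(A) = 0.9617/(1+0.9617) ≈ 0.49.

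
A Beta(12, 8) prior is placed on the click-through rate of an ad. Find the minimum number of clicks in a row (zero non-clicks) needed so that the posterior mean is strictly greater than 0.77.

After k clicks and 0 non-clicks the posterior is Beta(12+k, 8), with mean (12+k)/(12+8+k).
Set (12+k)/(20+k) > 0.77 and solve: k > (0.77·20 − 12)/(1 − 0.77) = 14.783.
The smallest integer exceeding 14.783 is 15.

k = 15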